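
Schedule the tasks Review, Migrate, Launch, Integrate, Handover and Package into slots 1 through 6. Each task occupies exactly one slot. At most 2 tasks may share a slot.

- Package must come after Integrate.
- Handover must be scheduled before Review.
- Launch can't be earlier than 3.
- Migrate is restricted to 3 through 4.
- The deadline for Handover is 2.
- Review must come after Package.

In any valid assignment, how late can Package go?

Precedence pushes Package to at least 2; downstream work caps Package at 5.
Package at 5 is achievable: Review -> 6, Launch -> 3, Handover -> 1, Migrate -> 3, Integrate -> 1, Package -> 5.

5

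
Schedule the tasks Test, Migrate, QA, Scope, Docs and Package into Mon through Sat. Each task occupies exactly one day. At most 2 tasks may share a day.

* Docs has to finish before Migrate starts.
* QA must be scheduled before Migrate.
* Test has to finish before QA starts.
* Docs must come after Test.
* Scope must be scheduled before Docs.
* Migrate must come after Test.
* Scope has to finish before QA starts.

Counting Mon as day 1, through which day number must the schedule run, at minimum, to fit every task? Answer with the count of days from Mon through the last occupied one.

The precedence chain requires at least 3 distinct days.
With at most 2 per day and 6 tasks, at least 3 days are needed.
3 works (last occupied day: Wed): for example Test=Mon; Scope=Mon; Package=Wed; Migrate=Wed; Docs=Tue; QA=Tue.

3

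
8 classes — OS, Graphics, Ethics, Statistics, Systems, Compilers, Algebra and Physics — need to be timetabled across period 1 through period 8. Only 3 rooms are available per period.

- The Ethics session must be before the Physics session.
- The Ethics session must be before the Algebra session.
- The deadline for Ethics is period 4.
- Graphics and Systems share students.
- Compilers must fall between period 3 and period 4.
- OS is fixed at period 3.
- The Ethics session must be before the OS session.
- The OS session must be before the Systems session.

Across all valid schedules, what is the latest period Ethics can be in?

period 2

Ethics's own window allows nothing later than period 4; downstream work caps Ethics at period 2.
Ethics at period 2 is achievable: Systems=period 4; OS=period 3; Ethics=period 2; Algebra=period 3; Physics=period 4; Compilers=period 3; Graphics=period 1; Statistics=period 1.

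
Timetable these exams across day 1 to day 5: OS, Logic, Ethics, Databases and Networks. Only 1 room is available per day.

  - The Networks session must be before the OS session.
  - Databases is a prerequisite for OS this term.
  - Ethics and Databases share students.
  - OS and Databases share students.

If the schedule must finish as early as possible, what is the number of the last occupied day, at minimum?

5

The precedence chain requires at least 2 distinct days.
With at most 1 per day and 5 exams, at least 5 days are needed.
5 works (last occupied day: day 5): for example Networks=day 2; Ethics=day 5; Logic=day 4; OS=day 3; Databases=day 1.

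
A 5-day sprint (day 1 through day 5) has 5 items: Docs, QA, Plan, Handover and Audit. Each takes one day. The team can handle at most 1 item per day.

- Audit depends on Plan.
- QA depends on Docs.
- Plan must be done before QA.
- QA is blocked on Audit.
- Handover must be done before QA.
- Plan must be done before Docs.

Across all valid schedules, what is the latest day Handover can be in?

Downstream work caps Handover at day 4.
Handover at day 4 is achievable: QA=day 5; Audit=day 3; Handover=day 4; Plan=day 1; Docs=day 2.

day 4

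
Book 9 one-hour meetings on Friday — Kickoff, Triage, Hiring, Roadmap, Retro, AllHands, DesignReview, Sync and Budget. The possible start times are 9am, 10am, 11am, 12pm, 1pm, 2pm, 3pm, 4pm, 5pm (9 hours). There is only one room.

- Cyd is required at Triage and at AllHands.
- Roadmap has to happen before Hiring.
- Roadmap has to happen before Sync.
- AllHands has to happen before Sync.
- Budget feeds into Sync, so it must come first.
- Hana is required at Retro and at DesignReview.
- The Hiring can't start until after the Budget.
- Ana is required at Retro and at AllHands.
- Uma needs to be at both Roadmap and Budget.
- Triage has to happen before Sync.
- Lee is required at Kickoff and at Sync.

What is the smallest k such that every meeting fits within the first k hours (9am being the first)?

9

The precedence chain requires at least 2 distinct hours.
With at most 1 per hour and 9 meetings, at least 9 hours are needed.
9 works (last occupied hour: 5pm): for example Kickoff=3pm; DesignReview=5pm; Hiring=2pm; AllHands=12pm; Retro=4pm; Roadmap=9am; Triage=11am; Sync=1pm; Budget=10am.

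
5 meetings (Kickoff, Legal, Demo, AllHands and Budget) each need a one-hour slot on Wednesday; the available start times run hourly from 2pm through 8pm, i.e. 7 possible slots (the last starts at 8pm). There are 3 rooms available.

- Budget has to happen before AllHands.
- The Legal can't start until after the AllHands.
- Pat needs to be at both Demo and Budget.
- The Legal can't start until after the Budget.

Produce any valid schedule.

Kickoff -> 2pm, Demo -> 3pm, Budget -> 2pm, Legal -> 4pm, AllHands -> 3pm

Checking: Budget(2pm) before AllHands(3pm); AllHands(3pm) before Legal(4pm); Budget(2pm) before Legal(4pm); Demo(3pm) != Budget(2pm); max 2 per slot (cap 3).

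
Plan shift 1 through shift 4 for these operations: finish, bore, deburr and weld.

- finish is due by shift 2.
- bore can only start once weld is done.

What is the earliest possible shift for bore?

shift 2

Precedence pushes bore to at least shift 2.
bore at shift 2 is achievable: weld -> shift 1; deburr -> shift 1; bore -> shift 2; finish -> shift 1.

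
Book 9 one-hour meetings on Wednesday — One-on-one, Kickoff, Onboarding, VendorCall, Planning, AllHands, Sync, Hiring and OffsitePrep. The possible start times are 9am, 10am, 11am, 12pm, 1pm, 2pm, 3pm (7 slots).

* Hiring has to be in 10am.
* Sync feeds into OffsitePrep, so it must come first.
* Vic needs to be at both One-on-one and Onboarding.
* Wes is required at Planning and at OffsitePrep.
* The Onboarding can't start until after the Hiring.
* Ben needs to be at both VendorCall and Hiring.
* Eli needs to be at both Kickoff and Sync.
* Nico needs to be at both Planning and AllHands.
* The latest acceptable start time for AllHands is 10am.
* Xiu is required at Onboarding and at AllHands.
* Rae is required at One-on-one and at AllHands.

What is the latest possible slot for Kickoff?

3pm

Kickoff at 3pm is achievable: Planning=11am; VendorCall=9am; OffsitePrep=10am; One-on-one=10am; Onboarding=11am; Kickoff=3pm; AllHands=9am; Sync=9am; Hiring=10am.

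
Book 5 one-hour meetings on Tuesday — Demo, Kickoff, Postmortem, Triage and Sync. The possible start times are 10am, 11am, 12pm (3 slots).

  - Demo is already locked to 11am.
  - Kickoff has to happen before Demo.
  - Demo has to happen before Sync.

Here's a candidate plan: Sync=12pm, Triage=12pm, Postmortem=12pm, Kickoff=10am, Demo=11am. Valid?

Demo is already locked to 11am — holds.
Demo has to happen before Sync — holds.
Kickoff has to happen before Demo — holds.

Yes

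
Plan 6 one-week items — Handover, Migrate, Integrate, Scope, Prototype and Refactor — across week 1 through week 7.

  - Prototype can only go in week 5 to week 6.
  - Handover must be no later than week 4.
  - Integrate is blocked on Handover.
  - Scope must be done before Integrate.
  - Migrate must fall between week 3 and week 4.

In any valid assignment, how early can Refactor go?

week 1

Refactor at week 1 is achievable: Refactor=week 1, Migrate=week 3, Handover=week 1, Scope=week 1, Prototype=week 5, Integrate=week 2.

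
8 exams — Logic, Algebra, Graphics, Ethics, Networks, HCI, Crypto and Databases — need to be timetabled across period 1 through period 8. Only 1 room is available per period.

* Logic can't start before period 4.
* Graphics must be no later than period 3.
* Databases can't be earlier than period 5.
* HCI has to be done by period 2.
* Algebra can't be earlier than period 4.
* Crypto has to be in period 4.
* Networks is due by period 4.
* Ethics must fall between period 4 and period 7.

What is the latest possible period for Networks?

period 3

Networks's own window allows nothing later than period 4.
Networks at period 3 is achievable: Algebra=period 8; Crypto=period 4; HCI=period 1; Databases=period 6; Graphics=period 2; Logic=period 7; Networks=period 3; Ethics=period 5.
Nothing later works — the capacity limit rule out every period after period 3.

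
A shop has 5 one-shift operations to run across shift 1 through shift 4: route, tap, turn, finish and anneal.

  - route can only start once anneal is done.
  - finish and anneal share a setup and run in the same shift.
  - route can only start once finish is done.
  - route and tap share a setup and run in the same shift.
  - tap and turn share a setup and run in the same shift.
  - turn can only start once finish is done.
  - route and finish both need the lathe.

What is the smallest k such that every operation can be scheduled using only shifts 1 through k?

The precedence chain requires at least 2 distinct shifts.
2 works (last occupied shift: shift 2): for example route in shift 2; tap in shift 2; anneal in shift 1; finish in shift 1; turn in shift 2.

2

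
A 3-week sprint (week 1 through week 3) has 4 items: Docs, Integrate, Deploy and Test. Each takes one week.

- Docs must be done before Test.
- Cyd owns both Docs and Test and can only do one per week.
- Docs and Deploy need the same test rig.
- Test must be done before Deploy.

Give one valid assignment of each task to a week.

Deploy=week 3, Docs=week 1, Test=week 2, Integrate=week 1

Checking: Docs(week 1) before Test(week 2); Test(week 2) before Deploy(week 3); Docs(week 1) != Test(week 2); Docs(week 1) != Deploy(week 3).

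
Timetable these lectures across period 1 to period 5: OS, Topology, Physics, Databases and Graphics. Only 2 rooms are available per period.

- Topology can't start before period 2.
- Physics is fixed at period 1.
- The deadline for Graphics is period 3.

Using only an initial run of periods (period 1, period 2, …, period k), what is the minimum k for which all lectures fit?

With at most 2 per period and 5 lectures, at least 3 periods are needed.
Topology can't be placed before period 2, so the schedule must run through at least period 2.
3 works (last occupied period: period 3): for example OS -> period 1, Topology -> period 2, Graphics -> period 3, Databases -> period 2, Physics -> period 1.

3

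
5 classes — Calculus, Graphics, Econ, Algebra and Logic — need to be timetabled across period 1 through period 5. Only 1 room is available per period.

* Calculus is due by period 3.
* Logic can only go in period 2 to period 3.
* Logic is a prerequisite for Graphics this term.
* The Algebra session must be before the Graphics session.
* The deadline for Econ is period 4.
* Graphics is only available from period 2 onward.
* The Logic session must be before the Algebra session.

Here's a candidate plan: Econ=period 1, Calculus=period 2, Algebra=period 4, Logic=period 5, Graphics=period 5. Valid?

Graphics is only available from period 2 onward — holds.
Calculus is due by period 3 — holds.
Logic can only go in period 2 to period 3 — violated.
The deadline for Econ is period 4 — holds.
The Logic session must be before the Algebra session — violated.
The Algebra session must be before the Graphics session — holds.
Logic is a prerequisite for Graphics this term — violated.
Only 1 room is available per period — violated.

Invalid. Logic can only go in period 2 to period 3.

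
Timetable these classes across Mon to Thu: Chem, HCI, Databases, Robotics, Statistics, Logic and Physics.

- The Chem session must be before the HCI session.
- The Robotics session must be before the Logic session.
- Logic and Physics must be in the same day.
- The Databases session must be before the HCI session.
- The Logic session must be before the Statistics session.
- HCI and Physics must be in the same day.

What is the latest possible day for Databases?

Downstream work caps Databases at Tue.
Databases at Tue is achievable: Chem -> Mon, Robotics -> Mon, Statistics -> Thu, Databases -> Tue, HCI -> Wed, Physics -> Wed, Logic -> Wed.

Tue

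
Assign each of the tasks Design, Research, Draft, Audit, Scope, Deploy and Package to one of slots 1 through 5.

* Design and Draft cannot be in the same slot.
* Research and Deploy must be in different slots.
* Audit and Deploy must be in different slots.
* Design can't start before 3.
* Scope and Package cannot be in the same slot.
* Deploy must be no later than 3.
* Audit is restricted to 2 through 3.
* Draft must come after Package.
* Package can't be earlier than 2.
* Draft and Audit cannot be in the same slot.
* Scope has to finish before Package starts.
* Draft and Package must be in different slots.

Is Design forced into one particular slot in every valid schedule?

No

Design can be 3 (e.g. Scope in 1, Design in 3, Audit in 2, Deploy in 1, Draft in 4, Research in 2, Package in 2) or 4 (e.g. Deploy in 1; Audit in 2; Scope in 1; Package in 2; Research in 2; Design in 4; Draft in 3).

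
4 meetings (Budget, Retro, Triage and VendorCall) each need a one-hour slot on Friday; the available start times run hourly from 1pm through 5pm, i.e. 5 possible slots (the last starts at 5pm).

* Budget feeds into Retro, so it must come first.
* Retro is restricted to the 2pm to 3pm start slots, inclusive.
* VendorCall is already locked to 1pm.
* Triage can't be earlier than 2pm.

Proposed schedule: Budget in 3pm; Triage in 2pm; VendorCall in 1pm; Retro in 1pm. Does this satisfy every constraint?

Retro is restricted to the 2pm to 3pm start slots, inclusive — violated.
Triage can't be earlier than 2pm — holds.
Budget feeds into Retro, so it must come first — violated.
VendorCall is already locked to 1pm — holds.

No — it violates: Budget feeds into Retro, so it must come first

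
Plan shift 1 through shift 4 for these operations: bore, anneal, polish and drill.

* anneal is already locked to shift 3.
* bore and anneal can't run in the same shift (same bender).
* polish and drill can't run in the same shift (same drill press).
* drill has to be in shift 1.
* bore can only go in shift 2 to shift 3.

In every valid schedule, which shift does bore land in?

bore's window is shift 2–shift 3.
anneal is fixed at shift 3, and bore can't share a shift with anneal.
So bore must be shift 2.

shift 2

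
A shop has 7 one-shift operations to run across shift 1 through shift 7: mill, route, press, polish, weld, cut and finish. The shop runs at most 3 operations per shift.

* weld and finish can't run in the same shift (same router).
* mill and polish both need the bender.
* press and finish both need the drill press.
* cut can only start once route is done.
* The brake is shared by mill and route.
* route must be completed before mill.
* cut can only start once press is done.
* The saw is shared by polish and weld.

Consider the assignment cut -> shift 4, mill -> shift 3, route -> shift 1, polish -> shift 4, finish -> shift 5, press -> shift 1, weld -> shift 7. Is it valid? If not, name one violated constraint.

route must be completed before mill — holds.
weld and finish can't run in the same shift (same router) — holds.
The shop runs at most 3 operations per shift — holds.
The brake is shared by mill and route — holds.
press and finish both need the drill press — holds.
cut can only start once route is done — holds.
mill and polish both need the bender — holds.
The saw is shared by polish and weld — holds.
cut can only start once press is done — holds.

Yes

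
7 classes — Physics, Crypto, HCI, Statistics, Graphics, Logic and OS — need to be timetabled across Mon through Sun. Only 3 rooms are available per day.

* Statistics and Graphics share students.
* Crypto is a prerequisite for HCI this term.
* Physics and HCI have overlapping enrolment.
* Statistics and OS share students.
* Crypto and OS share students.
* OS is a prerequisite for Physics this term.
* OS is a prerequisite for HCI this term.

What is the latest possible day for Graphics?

Graphics at Sun is achievable: Physics=Tue; HCI=Wed; Graphics=Sun; Statistics=Tue; Logic=Mon; OS=Mon; Crypto=Tue.

Sun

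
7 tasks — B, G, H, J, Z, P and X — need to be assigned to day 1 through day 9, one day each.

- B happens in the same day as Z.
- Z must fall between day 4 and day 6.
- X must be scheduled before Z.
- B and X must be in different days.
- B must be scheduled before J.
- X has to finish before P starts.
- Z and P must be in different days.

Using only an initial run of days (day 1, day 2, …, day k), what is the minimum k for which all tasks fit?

5

The precedence chain requires at least 3 distinct days.
Propagating the time windows through the other constraints, J can't land before day 5, so the schedule must run through at least day 5.
5 works (last occupied day: day 5): for example G in day 1; Z in day 4; P in day 2; H in day 1; X in day 1; B in day 4; J in day 5.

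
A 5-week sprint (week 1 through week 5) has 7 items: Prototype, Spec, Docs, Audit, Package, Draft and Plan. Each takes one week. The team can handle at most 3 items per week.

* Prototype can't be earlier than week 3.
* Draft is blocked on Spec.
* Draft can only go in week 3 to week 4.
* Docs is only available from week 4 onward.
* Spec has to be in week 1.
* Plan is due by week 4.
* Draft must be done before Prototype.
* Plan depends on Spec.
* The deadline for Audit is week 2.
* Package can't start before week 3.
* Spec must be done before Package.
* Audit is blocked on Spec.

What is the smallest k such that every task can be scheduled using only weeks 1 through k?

The precedence chain requires at least 3 distinct weeks.
With at most 3 per week and 7 tasks, at least 3 weeks are needed.
Docs can't be placed before week 4, so the schedule must run through at least week 4.
4 works (last occupied week: week 4): for example Audit -> week 2, Spec -> week 1, Docs -> week 4, Plan -> week 2, Package -> week 3, Draft -> week 3, Prototype -> week 4.

4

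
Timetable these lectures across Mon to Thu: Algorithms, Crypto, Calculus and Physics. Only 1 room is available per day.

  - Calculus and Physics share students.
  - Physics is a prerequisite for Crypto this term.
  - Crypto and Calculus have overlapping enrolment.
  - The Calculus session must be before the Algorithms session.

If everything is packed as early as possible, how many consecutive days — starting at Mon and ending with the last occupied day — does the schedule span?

The precedence chain requires at least 2 distinct days.
With at most 1 per day and 4 lectures, at least 4 days are needed.
4 works (last occupied day: Thu): for example Physics=Wed, Crypto=Thu, Algorithms=Tue, Calculus=Mon.

4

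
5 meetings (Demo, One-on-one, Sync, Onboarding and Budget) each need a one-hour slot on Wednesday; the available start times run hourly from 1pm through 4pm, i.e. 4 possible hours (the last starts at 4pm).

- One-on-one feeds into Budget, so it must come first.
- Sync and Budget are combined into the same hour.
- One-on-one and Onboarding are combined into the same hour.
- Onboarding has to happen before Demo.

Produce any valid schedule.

Sync -> 2pm, Onboarding -> 1pm, One-on-one -> 1pm, Demo -> 2pm, Budget -> 2pm

Checking: Onboarding(1pm) before Demo(2pm); One-on-one(1pm) before Budget(2pm); Sync = Budget = 2pm; One-on-one = Onboarding = 1pm.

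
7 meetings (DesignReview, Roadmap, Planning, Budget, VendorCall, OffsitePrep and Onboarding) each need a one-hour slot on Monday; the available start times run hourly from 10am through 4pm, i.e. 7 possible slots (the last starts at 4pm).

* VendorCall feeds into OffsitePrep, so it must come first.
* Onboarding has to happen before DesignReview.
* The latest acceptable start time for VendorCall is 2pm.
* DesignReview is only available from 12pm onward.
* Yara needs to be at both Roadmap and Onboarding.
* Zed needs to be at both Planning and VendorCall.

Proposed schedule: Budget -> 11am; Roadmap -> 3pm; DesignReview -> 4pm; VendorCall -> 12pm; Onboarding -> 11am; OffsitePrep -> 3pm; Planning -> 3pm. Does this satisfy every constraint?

Valid

Onboarding has to happen before DesignReview — holds.
Zed needs to be at both Planning and VendorCall — holds.
The latest acceptable start time for VendorCall is 2pm — holds.
DesignReview is only available from 12pm onward — holds.
Yara needs to be at both Roadmap and Onboarding — holds.
VendorCall feeds into OffsitePrep, so it must come first — holds.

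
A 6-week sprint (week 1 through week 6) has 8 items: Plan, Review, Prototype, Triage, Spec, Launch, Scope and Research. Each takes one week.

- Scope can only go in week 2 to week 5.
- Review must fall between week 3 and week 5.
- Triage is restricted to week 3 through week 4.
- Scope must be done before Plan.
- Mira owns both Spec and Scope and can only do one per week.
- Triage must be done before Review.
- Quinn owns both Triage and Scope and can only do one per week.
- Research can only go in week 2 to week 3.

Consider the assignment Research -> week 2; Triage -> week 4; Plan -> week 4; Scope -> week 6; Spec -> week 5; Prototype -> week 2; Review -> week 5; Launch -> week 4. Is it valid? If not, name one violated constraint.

No. Scope can only go in week 2 to week 5 is not satisfied.

Triage must be done before Review — holds.
Review must fall between week 3 and week 5 — holds.
Scope must be done before Plan — violated.
Triage is restricted to week 3 through week 4 — holds.
Research can only go in week 2 to week 3 — holds.
Scope can only go in week 2 to week 5 — violated.
Mira owns both Spec and Scope and can only do one per week — holds.
Quinn owns both Triage and Scope and can only do one per week — holds.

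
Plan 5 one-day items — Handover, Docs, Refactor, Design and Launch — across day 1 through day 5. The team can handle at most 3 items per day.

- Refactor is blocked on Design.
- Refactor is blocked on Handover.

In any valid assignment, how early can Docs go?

day 1

Docs at day 1 is achievable: Launch=day 2, Refactor=day 2, Docs=day 1, Design=day 1, Handover=day 1.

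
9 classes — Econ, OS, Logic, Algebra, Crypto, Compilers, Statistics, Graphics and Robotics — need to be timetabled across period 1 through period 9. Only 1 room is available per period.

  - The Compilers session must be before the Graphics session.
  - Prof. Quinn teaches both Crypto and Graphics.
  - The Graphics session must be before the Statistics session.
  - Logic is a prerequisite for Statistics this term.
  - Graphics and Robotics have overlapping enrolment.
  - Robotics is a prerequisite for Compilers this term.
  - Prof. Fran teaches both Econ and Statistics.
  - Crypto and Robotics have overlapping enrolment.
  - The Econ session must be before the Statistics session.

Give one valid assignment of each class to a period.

OS=period 7; Robotics=period 1; Crypto=period 9; Econ=period 4; Logic=period 5; Statistics=period 6; Compilers=period 2; Graphics=period 3; Algebra=period 8

Checking: Compilers(period 2) before Graphics(period 3); Logic(period 5) before Statistics(period 6); Econ(period 4) before Statistics(period 6); Robotics(period 1) before Compilers(period 2); Graphics(period 3) before Statistics(period 6); Crypto(period 9) != Graphics(period 3); Econ(period 4) != Statistics(period 6); Graphics(period 3) != Robotics(period 1); Crypto(period 9) != Robotics(period 1); max 1 per period (cap 1).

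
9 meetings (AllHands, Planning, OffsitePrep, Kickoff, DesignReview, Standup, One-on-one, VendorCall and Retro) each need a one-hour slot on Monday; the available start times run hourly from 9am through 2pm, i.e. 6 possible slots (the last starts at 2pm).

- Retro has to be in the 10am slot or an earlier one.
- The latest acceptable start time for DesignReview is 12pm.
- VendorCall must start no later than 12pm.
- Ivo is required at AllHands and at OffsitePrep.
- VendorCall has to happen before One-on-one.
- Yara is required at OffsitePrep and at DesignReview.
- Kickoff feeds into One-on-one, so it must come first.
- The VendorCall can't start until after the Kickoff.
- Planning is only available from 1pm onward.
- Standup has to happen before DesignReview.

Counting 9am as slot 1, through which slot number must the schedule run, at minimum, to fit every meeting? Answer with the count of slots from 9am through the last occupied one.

5 slots

The precedence chain requires at least 3 distinct slots.
Planning can't be placed before 1pm — that is slot 5 counting from 9am — so the schedule must run through at least 5 slots.
5 works (last occupied slot: 1pm): for example OffsitePrep -> 11am, Standup -> 9am, Planning -> 1pm, VendorCall -> 10am, One-on-one -> 11am, AllHands -> 9am, Retro -> 9am, Kickoff -> 9am, DesignReview -> 10am.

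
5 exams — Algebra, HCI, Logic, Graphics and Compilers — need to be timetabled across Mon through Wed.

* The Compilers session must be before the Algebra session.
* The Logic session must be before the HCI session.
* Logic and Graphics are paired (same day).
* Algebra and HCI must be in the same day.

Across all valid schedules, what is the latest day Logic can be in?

Tue

Downstream work caps Logic at Tue.
Logic at Tue is achievable: Graphics in Tue, HCI in Wed, Compilers in Mon, Algebra in Wed, Logic in Tue.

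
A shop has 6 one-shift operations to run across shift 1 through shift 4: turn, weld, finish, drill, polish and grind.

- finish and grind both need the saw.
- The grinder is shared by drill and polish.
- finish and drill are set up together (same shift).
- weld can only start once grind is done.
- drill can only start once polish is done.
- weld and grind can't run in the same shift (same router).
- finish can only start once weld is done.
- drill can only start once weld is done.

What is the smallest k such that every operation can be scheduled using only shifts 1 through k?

The precedence chain requires at least 3 distinct shifts.
3 works (last occupied shift: shift 3): for example drill -> shift 3, turn -> shift 1, finish -> shift 3, weld -> shift 2, grind -> shift 1, polish -> shift 1.

3 shifts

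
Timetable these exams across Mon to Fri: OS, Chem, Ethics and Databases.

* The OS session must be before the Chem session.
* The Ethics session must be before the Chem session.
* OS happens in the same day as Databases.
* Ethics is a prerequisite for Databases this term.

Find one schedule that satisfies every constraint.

OS in Tue, Ethics in Mon, Chem in Wed, Databases in Tue

Checking: Ethics(Mon) before Databases(Tue); OS(Tue) before Chem(Wed); Ethics(Mon) before Chem(Wed); OS = Databases = Tue.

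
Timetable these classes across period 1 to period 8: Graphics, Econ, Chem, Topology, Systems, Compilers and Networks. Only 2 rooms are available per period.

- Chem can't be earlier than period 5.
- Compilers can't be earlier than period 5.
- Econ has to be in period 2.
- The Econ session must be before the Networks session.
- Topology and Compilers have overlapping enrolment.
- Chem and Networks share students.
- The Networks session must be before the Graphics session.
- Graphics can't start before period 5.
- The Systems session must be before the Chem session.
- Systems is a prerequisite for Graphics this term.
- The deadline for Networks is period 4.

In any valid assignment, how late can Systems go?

period 7

Downstream work caps Systems at period 7.
Systems at period 7 is achievable: Topology -> period 1, Networks -> period 3, Compilers -> period 5, Graphics -> period 8, Chem -> period 8, Econ -> period 2, Systems -> period 7.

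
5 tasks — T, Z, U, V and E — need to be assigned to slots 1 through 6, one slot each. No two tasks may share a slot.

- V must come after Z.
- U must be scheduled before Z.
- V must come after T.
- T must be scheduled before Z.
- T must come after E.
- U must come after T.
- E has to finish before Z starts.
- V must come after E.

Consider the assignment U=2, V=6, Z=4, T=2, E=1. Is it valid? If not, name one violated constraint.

No — it violates: No two tasks may share a slot

T must be scheduled before Z — holds.
T must come after E — holds.
V must come after E — holds.
V must come after T — holds.
U must be scheduled before Z — holds.
E has to finish before Z starts — holds.
U must come after T — violated.
V must come after Z — holds.
No two tasks may share a slot — violated.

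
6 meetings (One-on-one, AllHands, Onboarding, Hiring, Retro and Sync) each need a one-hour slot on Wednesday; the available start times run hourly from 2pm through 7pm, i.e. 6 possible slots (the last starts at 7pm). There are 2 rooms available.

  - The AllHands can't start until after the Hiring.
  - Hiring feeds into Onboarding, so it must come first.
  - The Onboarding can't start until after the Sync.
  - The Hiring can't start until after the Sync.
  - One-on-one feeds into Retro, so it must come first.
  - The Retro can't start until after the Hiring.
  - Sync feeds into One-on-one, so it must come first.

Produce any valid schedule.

Sync in 2pm; One-on-one in 3pm; Retro in 4pm; Onboarding in 4pm; AllHands in 5pm; Hiring in 3pm

Checking: Sync(2pm) before Hiring(3pm); Sync(2pm) before One-on-one(3pm); Hiring(3pm) before AllHands(5pm); One-on-one(3pm) before Retro(4pm); Hiring(3pm) before Onboarding(4pm); Hiring(3pm) before Retro(4pm); Sync(2pm) before Onboarding(4pm); max 2 per slot (cap 2).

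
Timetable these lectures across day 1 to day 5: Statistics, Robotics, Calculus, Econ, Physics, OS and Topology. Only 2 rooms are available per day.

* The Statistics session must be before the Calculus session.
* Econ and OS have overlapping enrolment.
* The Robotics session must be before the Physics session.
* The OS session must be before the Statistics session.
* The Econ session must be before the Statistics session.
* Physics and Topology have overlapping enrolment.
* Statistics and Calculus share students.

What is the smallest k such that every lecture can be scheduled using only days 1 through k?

The precedence chain requires at least 3 distinct days.
With at most 2 per day and 7 lectures, at least 4 days are needed.
4 works (last occupied day: day 4): for example Physics=day 2; Calculus=day 4; Robotics=day 1; OS=day 2; Econ=day 1; Topology=day 3; Statistics=day 3.

4 days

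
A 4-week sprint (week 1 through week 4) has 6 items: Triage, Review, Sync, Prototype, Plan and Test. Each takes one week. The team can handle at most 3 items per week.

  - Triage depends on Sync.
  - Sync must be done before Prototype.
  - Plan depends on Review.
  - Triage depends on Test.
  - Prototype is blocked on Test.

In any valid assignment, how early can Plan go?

Precedence pushes Plan to at least week 2.
Plan at week 2 is achievable: Review=week 1; Prototype=week 2; Sync=week 1; Plan=week 2; Test=week 1; Triage=week 2.

week 2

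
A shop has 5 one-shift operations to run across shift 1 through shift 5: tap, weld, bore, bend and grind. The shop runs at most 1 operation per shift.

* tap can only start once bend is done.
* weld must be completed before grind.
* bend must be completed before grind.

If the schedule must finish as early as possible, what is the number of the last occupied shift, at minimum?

The precedence chain requires at least 2 distinct shifts.
With at most 1 per shift and 5 operations, at least 5 shifts are needed.
5 works (last occupied shift: shift 5): for example bend -> shift 1, weld -> shift 2, bore -> shift 5, grind -> shift 3, tap -> shift 4.

shift 5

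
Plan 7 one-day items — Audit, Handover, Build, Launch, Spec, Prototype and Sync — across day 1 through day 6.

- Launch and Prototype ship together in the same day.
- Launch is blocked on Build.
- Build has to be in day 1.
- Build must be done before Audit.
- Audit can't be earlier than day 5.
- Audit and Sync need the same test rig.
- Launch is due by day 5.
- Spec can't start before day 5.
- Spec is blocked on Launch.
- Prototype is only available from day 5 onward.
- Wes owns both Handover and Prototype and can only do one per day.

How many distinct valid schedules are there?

Splitting on Audit: it can be day 5 (25), day 6 (25). Listing each branch's schedules as (Handover, Build, Launch, Spec, Prototype, Sync) by day number:
Audit=day 5: (1,1,5,6,5,1) (1,1,5,6,5,2) (1,1,5,6,5,3) (1,1,5,6,5,4) (1,1,5,6,5,6) (2,1,5,6,5,1) (2,1,5,6,5,2) (2,1,5,6,5,3) (2,1,5,6,5,4) (2,1,5,6,5,6) (3,1,5,6,5,1) (3,1,5,6,5,2) (3,1,5,6,5,3) (3,1,5,6,5,4) (3,1,5,6,5,6) (4,1,5,6,5,1) (4,1,5,6,5,2) (4,1,5,6,5,3) (4,1,5,6,5,4) (4,1,5,6,5,6) (6,1,5,6,5,1) (6,1,5,6,5,2) (6,1,5,6,5,3) (6,1,5,6,5,4) (6,1,5,6,5,6) — 25.
Audit=day 6: (1,1,5,6,5,1) (1,1,5,6,5,2) (1,1,5,6,5,3) (1,1,5,6,5,4) (1,1,5,6,5,5) (2,1,5,6,5,1) (2,1,5,6,5,2) (2,1,5,6,5,3) (2,1,5,6,5,4) (2,1,5,6,5,5) (3,1,5,6,5,1) (3,1,5,6,5,2) (3,1,5,6,5,3) (3,1,5,6,5,4) (3,1,5,6,5,5) (4,1,5,6,5,1) (4,1,5,6,5,2) (4,1,5,6,5,3) (4,1,5,6,5,4) (4,1,5,6,5,5) (6,1,5,6,5,1) (6,1,5,6,5,2) (6,1,5,6,5,3) (6,1,5,6,5,4) (6,1,5,6,5,5) — 25.
Summing: 25 + 25 = 50.

50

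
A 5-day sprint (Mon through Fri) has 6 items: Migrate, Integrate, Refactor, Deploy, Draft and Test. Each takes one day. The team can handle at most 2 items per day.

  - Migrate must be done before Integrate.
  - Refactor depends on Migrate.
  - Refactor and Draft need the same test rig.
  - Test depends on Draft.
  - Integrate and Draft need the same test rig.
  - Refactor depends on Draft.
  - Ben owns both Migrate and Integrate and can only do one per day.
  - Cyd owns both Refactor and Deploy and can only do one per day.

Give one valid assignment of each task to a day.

Test in Wed, Migrate in Mon, Refactor in Tue, Integrate in Tue, Draft in Mon, Deploy in Wed

Checking: Draft(Mon) before Test(Wed); Draft(Mon) before Refactor(Tue); Migrate(Mon) before Integrate(Tue); Migrate(Mon) before Refactor(Tue); Integrate(Tue) != Draft(Mon); Refactor(Tue) != Deploy(Wed); Refactor(Tue) != Draft(Mon); Migrate(Mon) != Integrate(Tue); max 2 per day (cap 2).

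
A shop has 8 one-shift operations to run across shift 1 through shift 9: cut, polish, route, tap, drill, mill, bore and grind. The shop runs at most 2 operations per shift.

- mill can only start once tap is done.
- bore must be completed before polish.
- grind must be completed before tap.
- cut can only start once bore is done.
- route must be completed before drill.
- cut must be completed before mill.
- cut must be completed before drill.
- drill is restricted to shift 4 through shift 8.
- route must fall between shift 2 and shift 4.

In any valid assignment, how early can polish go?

Precedence pushes polish to at least shift 2.
polish at shift 2 is achievable: cut=shift 3, grind=shift 1, bore=shift 1, route=shift 2, mill=shift 4, tap=shift 3, drill=shift 4, polish=shift 2.

shift 2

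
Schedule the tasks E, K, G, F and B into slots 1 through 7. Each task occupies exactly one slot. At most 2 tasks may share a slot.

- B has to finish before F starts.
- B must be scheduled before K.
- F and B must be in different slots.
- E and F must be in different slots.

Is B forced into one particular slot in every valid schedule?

No

B can be 1 (e.g. E in 1, G in 3, F in 2, B in 1, K in 2) or 2 (e.g. K in 3, B in 2, E in 1, G in 1, F in 3).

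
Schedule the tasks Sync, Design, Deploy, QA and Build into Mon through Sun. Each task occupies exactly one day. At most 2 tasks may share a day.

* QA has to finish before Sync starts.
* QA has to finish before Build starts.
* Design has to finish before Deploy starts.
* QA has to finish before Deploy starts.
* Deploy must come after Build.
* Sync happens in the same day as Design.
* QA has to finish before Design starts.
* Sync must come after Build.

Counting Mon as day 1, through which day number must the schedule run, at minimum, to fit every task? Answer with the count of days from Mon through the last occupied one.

4 days

The precedence chain requires at least 4 distinct days.
With at most 2 per day and 5 tasks, at least 3 days are needed.
4 works (last occupied day: Thu): for example Build in Tue, Deploy in Thu, Sync in Wed, QA in Mon, Design in Wed.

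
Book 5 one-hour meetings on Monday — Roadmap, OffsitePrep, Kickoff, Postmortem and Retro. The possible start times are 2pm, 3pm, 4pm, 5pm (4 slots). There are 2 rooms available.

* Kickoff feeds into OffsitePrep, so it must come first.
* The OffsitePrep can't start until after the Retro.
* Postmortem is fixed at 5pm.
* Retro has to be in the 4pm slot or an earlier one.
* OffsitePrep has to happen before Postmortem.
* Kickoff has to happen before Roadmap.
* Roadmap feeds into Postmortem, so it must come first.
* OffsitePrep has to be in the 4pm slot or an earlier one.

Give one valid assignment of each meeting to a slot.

Postmortem -> 5pm, Retro -> 2pm, OffsitePrep -> 3pm, Kickoff -> 2pm, Roadmap -> 3pm

Checking: OffsitePrep(3pm) before Postmortem(5pm); Kickoff(2pm) before Roadmap(3pm); Retro(2pm) before OffsitePrep(3pm); Roadmap(3pm) before Postmortem(5pm); Kickoff(2pm) before OffsitePrep(3pm); OffsitePrep=3pm in [2pm,4pm]; Postmortem=5pm in [5pm,5pm]; Retro=2pm in [2pm,4pm]; max 2 per slot (cap 2).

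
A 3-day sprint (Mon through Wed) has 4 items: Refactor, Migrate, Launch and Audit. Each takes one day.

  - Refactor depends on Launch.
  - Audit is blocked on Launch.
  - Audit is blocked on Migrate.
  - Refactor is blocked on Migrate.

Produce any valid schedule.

Migrate in Mon, Refactor in Tue, Launch in Mon, Audit in Tue

Checking: Launch(Mon) before Audit(Tue); Launch(Mon) before Refactor(Tue); Migrate(Mon) before Audit(Tue); Migrate(Mon) before Refactor(Tue).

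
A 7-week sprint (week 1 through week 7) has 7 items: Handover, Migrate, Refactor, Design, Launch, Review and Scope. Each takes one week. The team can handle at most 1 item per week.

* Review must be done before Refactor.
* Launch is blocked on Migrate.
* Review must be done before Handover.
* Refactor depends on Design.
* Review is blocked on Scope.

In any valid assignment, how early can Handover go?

Precedence pushes Handover to at least week 3.
Handover at week 3 is achievable: Migrate in week 6, Design in week 4, Handover in week 3, Refactor in week 5, Scope in week 1, Launch in week 7, Review in week 2.

week 3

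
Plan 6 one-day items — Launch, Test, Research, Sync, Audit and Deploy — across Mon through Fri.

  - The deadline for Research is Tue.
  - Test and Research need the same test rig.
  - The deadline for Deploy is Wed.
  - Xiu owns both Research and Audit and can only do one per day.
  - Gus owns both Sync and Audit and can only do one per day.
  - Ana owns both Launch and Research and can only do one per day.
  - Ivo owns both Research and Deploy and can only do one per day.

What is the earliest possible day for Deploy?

Mon

Deploy's own window allows nothing later than Wed.
Deploy at Mon is achievable: Research -> Tue, Audit -> Wed, Deploy -> Mon, Sync -> Mon, Test -> Mon, Launch -> Mon.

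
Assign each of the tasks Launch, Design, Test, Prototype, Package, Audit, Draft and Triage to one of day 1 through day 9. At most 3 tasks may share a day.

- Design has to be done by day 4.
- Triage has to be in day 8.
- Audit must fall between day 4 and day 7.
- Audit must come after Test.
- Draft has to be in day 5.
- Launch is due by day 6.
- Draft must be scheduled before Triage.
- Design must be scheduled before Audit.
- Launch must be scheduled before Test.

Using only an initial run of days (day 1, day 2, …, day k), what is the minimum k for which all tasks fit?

The precedence chain requires at least 3 distinct days.
With at most 3 per day and 8 tasks, at least 3 days are needed.
Triage can't be placed before day 8, so the schedule must run through at least day 8.
8 works (last occupied day: day 8): for example Launch -> day 1, Audit -> day 4, Test -> day 2, Package -> day 2, Design -> day 1, Triage -> day 8, Draft -> day 5, Prototype -> day 1.

8 days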